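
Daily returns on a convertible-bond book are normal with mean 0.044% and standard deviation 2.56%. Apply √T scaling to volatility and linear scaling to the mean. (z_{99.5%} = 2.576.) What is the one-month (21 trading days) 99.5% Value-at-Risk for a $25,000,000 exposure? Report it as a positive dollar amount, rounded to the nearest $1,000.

σ_{21d} = 2.56% × √21 = 11.731%; μ_{21d} = 21 × 0.044% = 0.924%.
VaR = −(0.924%) + 2.576 × 11.731% = 29.295%.
On $25,000,000: 0.29295 × $25,000,000 = $7,323,750.

$7,324,000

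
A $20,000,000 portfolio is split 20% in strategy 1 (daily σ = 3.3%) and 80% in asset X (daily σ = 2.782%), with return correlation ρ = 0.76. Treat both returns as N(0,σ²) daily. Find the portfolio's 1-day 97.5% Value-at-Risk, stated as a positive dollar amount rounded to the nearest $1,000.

σ_p² = 0.2²·3.3² + 0.8²·2.782² + 2·0.76·0.2·0.8·3.3·2.782 = 7.6216 (%²).
σ_p = √7.6216 = 2.761%.
At 97.5%, z = 1.960.
VaR = 1.960 × 2.761% = 5.412%; on $20,000,000 that is $1,082,400.

$1,082,000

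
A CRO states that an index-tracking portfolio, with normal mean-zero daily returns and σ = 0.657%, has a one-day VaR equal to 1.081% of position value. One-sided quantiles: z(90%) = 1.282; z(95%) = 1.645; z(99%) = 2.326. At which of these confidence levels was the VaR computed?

95%

Implied z = VaR/σ = 1.081 / 0.657 = 1.645.
This matches z(95%) = 1.645.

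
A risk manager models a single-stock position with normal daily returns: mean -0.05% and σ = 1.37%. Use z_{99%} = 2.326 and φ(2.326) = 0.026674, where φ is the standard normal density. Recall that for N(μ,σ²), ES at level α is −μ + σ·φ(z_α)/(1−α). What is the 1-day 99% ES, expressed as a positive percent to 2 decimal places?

3.70%

Tail multiplier: φ(z)/(1−α) = 0.026674 / 0.01 = 2.667.
ES = −(-0.05%) + 1.37% × 2.667 = 3.704%.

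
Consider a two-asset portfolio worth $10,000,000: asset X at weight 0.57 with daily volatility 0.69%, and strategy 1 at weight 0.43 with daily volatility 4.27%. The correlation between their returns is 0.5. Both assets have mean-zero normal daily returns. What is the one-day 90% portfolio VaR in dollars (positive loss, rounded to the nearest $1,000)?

σ_p² = 0.57²·0.69² + 0.43²·4.27² + 2·0.5·0.57·0.43·0.69·4.27 = 4.2481 (%²).
σ_p = √4.2481 = 2.061%.
At 90%, z = 1.282.
VaR = 1.282 × 2.061% = 2.642%; on $10,000,000 that is $264,200.

$264,000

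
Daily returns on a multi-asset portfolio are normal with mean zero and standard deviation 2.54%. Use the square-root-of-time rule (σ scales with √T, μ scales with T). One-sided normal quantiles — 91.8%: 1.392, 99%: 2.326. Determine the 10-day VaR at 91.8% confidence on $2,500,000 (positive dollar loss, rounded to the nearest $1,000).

σ_{10d} = 2.54% × √10 = 8.032%.
VaR = 1.392 × 8.032% = 11.181%.
On $2,500,000: 0.11181 × $2,500,000 = $279,525.

$280,000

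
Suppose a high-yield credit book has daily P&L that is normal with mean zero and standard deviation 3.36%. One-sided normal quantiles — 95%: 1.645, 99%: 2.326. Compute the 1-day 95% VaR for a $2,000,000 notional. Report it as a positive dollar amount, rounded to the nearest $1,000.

VaR = z·σ = 1.645 × 3.36% = 5.527%.
On $2,000,000: 0.05527 × $2,000,000 = $110,540.

$111,000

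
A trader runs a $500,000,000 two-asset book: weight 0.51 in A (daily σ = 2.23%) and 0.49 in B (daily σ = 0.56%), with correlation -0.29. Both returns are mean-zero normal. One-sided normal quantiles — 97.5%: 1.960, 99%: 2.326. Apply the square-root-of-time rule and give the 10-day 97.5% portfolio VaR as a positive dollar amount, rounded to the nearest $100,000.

σ_p = √(0.51²·2.23² + 0.49²·0.56² + 2·-0.29·0.51·0.49·2.23·0.56) = 1.090%.
σ_{10d} = 1.090% × √10 = 3.447%.
VaR = 1.960 × 3.447% = 6.756%; on $500,000,000 that is $33,780,000.

$33,800,000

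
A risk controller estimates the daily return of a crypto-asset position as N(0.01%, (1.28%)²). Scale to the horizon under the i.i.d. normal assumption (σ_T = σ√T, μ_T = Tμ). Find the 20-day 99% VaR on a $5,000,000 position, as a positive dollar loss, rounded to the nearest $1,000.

$656,000

At 99%, z = 2.326.
σ_{20d} = 1.28% × √20 = 5.724%; μ_{20d} = 20 × 0.01% = 0.200%.
VaR = −(0.200%) + 2.326 × 5.724% = 13.114%.
On $5,000,000: 0.13114 × $5,000,000 = $655,700.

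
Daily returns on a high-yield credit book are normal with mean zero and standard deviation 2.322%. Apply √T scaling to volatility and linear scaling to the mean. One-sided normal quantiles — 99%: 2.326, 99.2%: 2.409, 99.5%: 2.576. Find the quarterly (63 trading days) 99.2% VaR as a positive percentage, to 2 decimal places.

44.40%

σ_{63d} = 2.322% × √63 = 18.430%.
VaR = 2.409 × 18.430% = 44.398%.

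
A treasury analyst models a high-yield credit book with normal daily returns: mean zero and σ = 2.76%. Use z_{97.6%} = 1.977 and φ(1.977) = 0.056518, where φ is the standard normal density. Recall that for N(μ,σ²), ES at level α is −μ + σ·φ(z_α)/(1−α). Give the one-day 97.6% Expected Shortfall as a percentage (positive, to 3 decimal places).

6.500%

Tail multiplier: φ(z)/(1−α) = 0.056518 / 0.024 = 2.355.
ES = 2.76% × 2.355 = 6.500%.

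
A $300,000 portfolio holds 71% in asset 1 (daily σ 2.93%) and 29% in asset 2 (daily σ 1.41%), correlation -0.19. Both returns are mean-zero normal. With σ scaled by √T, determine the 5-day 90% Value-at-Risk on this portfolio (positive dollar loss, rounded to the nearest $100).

σ_p = √(0.71²·2.93² + 0.29²·1.41² + 2·-0.19·0.71·0.29·2.93·1.41) = 2.042%.
σ_{5d} = 2.042% × √5 = 4.566%.
z(90%) = 1.282.
VaR = 1.282 × 4.566% = 5.854%; on $300,000 that is $17,562.

$17,600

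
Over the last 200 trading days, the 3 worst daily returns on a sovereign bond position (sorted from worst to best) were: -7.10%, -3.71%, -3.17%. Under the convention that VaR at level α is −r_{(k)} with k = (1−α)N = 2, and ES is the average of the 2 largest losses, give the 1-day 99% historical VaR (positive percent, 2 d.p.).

3.71%

k = 2; the 2nd lowest return is -3.71%, so VaR = 3.71%.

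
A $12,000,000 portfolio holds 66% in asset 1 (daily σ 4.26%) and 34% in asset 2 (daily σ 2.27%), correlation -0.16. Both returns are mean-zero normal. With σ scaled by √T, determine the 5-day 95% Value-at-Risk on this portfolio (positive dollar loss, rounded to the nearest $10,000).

σ_p = √(0.66²·4.26² + 0.34²·2.27² + 2·-0.16·0.66·0.34·4.26·2.27) = 2.794%.
σ_{5d} = 2.794% × √5 = 6.248%.
z(95%) = 1.645.
VaR = 1.645 × 6.248% = 10.278%; on $12,000,000 that is $1,233,360.

$1,230,000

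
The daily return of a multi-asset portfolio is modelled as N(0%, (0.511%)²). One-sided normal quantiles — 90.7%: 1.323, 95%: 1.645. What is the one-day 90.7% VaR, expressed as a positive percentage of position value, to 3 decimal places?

VaR = z·σ = 1.323 × 0.511% = 0.676%.

0.676%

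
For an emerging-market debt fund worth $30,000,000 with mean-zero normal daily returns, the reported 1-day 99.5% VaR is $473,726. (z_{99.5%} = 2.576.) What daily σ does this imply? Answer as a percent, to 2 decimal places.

0.61%

VaR as a fraction: $473,726 / $30,000,000 = 1.579%.
σ = VaR / z = 1.579% / 2.576 = 0.613%.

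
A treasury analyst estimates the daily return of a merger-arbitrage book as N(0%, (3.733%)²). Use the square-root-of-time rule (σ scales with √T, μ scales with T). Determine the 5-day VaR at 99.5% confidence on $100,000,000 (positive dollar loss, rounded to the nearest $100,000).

$21,500,000

At 99.5%, z = 2.576.
σ_{5d} = 3.733% × √5 = 8.347%.
VaR = 2.576 × 8.347% = 21.502%.
On $100,000,000: 0.21502 × $100,000,000 = $21,502,000.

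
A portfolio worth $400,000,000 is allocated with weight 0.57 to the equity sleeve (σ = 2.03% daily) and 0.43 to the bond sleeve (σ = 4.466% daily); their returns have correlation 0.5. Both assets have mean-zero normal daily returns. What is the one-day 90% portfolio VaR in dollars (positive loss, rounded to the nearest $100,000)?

$13,800,000

σ_p² = 0.57²·2.03² + 0.43²·4.466² + 2·0.5·0.57·0.43·2.03·4.466 = 7.2488 (%²).
σ_p = √7.2488 = 2.692%.
At 90%, z = 1.282.
VaR = 1.282 × 2.692% = 3.451%; on $400,000,000 that is $13,804,000.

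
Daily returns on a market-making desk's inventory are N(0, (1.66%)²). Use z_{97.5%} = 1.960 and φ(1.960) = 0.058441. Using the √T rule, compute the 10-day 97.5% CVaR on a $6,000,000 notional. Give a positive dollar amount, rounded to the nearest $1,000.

$736,000

σ_{10d} = 1.66% × √10 = 5.249%.
ES multiplier = φ(z)/(1−α) = 0.058441/0.025 = 2.338.
ES = 5.249% × 2.338 = 12.272%; on $6,000,000: $736,320.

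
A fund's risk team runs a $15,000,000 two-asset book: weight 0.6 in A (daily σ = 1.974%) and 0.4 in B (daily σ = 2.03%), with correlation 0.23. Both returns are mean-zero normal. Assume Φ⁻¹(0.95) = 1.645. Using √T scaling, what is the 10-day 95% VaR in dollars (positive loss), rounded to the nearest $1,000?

$1,235,000

σ_p = √(0.6²·1.974² + 0.4²·2.03² + 2·0.23·0.6·0.4·1.974·2.03) = 1.583%.
σ_{10d} = 1.583% × √10 = 5.006%.
VaR = 1.645 × 5.006% = 8.235%; on $15,000,000 that is $1,235,250.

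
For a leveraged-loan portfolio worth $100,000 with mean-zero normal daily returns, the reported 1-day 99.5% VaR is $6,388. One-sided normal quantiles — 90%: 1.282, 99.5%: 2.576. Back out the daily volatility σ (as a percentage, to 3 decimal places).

VaR as a fraction: $6,388 / $100,000 = 6.388%.
σ = VaR / z = 6.388% / 2.576 = 2.480%.

2.480%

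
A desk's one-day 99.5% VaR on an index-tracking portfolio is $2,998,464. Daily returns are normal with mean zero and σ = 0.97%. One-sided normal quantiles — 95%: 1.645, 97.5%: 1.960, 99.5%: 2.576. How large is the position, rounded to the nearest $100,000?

$120,000,000

VaR as a fraction of value: z·σ = 2.576 × 0.97% = 2.49872%.
Position = $2,998,464 / 0.0249872 = $120,000,000.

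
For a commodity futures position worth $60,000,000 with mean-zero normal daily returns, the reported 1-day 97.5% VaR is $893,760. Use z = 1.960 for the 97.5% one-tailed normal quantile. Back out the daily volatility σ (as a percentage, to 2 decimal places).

0.76%

VaR as a fraction: $893,760 / $60,000,000 = 1.490%.
σ = VaR / z = 1.490% / 1.960 = 0.760%.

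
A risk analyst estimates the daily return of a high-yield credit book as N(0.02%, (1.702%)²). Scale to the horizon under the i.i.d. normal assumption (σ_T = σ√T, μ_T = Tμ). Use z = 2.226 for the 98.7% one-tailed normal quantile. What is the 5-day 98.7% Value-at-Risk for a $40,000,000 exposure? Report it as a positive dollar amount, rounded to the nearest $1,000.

σ_{5d} = 1.702% × √5 = 3.806%; μ_{5d} = 5 × 0.02% = 0.100%.
VaR = −(0.100%) + 2.226 × 3.806% = 8.372%.
On $40,000,000: 0.08372 × $40,000,000 = $3,348,800.

$3,349,000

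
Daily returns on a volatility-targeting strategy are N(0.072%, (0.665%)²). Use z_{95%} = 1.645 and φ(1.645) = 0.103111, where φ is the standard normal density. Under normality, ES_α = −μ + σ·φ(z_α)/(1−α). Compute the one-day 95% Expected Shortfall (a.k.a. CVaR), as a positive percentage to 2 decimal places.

Tail multiplier: φ(z)/(1−α) = 0.103111 / 0.05 = 2.062.
ES = −(0.072%) + 0.665% × 2.062 = 1.299%.

1.30%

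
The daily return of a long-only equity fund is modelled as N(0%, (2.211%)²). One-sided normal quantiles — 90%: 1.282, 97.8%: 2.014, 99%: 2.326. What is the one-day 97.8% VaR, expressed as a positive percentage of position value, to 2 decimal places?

4.45%

VaR = z·σ = 2.014 × 2.211% = 4.453%.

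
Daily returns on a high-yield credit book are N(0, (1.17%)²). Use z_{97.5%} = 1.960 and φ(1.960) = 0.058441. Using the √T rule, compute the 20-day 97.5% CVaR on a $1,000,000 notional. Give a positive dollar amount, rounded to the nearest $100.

σ_{20d} = 1.17% × √20 = 5.232%.
ES multiplier = φ(z)/(1−α) = 0.058441/0.025 = 2.338.
ES = 5.232% × 2.338 = 12.232%; on $1,000,000: $122,320.

$122,300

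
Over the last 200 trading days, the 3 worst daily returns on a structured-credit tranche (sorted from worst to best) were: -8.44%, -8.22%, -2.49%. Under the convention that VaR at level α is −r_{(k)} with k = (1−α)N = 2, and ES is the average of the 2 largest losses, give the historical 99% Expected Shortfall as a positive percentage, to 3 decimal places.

8.330%

The 2 worst returns sum to -16.66%.
ES = −(-16.66%) / 2 = 8.33% ≈ 8.330%.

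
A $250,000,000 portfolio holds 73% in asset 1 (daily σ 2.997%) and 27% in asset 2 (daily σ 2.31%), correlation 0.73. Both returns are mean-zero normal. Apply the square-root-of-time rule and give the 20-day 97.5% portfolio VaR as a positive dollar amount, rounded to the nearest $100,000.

σ_p = √(0.73²·2.997² + 0.27²·2.31² + 2·0.73·0.73·0.27·2.997·2.31) = 2.677%.
σ_{20d} = 2.677% × √20 = 11.972%.
z(97.5%) = 1.960.
VaR = 1.960 × 11.972% = 23.465%; on $250,000,000 that is $58,662,500.

$58,700,000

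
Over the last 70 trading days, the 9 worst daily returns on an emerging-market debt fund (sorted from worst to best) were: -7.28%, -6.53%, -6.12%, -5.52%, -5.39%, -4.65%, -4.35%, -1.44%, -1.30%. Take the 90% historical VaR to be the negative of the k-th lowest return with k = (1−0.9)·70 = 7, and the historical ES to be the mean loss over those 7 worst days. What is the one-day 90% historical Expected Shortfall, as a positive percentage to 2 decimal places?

5.69%

The 7 worst returns sum to -39.84%.
ES = −(-39.84%) / 7 = 5.6914…% ≈ 5.69%.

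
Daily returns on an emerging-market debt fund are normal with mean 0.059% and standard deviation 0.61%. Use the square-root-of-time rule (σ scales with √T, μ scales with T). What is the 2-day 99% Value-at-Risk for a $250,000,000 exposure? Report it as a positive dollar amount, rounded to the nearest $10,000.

At 99%, z = 2.326.
σ_{2d} = 0.61% × √2 = 0.863%; μ_{2d} = 2 × 0.059% = 0.118%.
VaR = −(0.118%) + 2.326 × 0.863% = 1.889%.
On $250,000,000: 0.01889 × $250,000,000 = $4,722,500.

$4,720,000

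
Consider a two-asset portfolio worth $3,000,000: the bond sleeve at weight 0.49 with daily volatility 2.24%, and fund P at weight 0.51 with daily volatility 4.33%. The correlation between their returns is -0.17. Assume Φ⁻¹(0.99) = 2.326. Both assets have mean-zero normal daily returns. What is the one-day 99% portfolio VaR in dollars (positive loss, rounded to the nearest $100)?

$160,000

σ_p² = 0.49²·2.24² + 0.51²·4.33² + 2·-0.17·0.49·0.51·2.24·4.33 = 5.2572 (%²).
σ_p = √5.2572 = 2.293%.
VaR = 2.326 × 2.293% = 5.334%; on $3,000,000 that is $160,020.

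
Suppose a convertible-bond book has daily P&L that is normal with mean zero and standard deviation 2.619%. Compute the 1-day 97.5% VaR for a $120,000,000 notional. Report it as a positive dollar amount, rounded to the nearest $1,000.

At 97.5% one-sided, z = 1.960.
VaR = z·σ = 1.960 × 2.619% = 5.133%.
On $120,000,000: 0.05133 × $120,000,000 = $6,159,600.

$6,160,000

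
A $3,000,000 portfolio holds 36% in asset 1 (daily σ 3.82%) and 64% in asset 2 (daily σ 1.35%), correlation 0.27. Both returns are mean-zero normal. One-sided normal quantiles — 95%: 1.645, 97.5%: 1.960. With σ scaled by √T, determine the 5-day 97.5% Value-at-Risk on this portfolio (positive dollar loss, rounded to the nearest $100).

σ_p = √(0.36²·3.82² + 0.64²·1.35² + 2·0.27·0.36·0.64·3.82·1.35) = 1.811%.
σ_{5d} = 1.811% × √5 = 4.050%.
VaR = 1.960 × 4.050% = 7.938%; on $3,000,000 that is $238,140.

$238,100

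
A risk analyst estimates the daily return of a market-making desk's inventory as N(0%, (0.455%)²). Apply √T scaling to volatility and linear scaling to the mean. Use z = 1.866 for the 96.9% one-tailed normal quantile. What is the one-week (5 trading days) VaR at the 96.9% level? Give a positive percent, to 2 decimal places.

1.90%

σ_{5d} = 0.455% × √5 = 1.017%.
VaR = 1.866 × 1.017% = 1.898%.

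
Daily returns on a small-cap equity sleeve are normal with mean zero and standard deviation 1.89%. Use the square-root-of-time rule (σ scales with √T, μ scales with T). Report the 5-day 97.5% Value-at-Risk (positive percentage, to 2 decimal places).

At 97.5%, z = 1.960.
σ_{5d} = 1.89% × √5 = 4.226%.
VaR = 1.960 × 4.226% = 8.283%.

8.28%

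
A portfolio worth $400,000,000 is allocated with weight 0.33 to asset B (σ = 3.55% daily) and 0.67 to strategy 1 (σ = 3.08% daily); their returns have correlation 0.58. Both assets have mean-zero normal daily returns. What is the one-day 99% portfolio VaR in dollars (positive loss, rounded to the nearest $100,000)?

$27,000,000

σ_p² = 0.33²·3.55² + 0.67²·3.08² + 2·0.58·0.33·0.67·3.55·3.08 = 8.4352 (%²).
σ_p = √8.4352 = 2.904%.
At 99%, z = 2.326.
VaR = 2.326 × 2.904% = 6.755%; on $400,000,000 that is $27,020,000.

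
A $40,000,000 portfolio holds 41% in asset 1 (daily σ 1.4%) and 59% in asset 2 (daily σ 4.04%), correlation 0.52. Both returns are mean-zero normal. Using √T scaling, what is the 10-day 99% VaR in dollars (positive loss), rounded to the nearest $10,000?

σ_p = √(0.41²·1.4² + 0.59²·4.04² + 2·0.52·0.41·0.59·1.4·4.04) = 2.727%.
σ_{10d} = 2.727% × √10 = 8.624%.
z(99%) = 2.326.
VaR = 2.326 × 8.624% = 20.059%; on $40,000,000 that is $8,023,600.

$8,020,000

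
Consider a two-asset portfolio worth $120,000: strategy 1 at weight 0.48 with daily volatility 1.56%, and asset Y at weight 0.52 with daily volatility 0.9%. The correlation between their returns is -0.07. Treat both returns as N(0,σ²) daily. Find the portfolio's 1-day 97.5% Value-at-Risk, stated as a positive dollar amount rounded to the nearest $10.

σ_p² = 0.48²·1.56² + 0.52²·0.9² + 2·-0.07·0.48·0.52·1.56·0.9 = 0.7307 (%²).
σ_p = √0.7307 = 0.855%.
At 97.5%, z = 1.960.
VaR = 1.960 × 0.855% = 1.676%; on $120,000 that is $2,011.

$2,010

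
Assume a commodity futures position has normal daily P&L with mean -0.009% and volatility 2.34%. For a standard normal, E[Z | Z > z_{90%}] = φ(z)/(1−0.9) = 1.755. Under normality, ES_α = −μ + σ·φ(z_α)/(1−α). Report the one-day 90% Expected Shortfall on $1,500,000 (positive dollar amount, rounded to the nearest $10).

$61,740

ES = −(-0.009%) + 2.34% × 1.755 = 4.116%.
On $1,500,000: 0.04116 × $1,500,000 = $61,740.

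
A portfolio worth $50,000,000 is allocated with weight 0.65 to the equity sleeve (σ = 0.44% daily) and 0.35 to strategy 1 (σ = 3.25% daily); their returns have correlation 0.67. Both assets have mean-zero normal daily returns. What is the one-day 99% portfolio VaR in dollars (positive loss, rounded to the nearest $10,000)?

σ_p² = 0.65²·0.44² + 0.35²·3.25² + 2·0.67·0.65·0.35·0.44·3.25 = 1.8116 (%²).
σ_p = √1.8116 = 1.346%.
At 99%, z = 2.326.
VaR = 2.326 × 1.346% = 3.131%; on $50,000,000 that is $1,565,500.

$1,570,000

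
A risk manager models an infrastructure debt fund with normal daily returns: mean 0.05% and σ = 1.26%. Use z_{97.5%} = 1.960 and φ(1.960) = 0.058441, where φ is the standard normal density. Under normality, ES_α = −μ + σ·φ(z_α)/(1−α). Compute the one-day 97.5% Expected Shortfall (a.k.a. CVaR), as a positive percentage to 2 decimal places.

2.90%

Tail multiplier: φ(z)/(1−α) = 0.058441 / 0.025 = 2.338.
ES = −(0.05%) + 1.26% × 2.338 = 2.896%.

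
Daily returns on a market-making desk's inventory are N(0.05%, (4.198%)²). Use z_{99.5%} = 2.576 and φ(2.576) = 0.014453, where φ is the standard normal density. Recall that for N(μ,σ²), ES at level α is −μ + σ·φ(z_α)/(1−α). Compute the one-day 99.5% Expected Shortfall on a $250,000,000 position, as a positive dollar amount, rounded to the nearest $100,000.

Tail multiplier: φ(z)/(1−α) = 0.014453 / 0.005 = 2.891.
ES = −(0.05%) + 4.198% × 2.891 = 12.086%.
On $250,000,000: 0.12086 × $250,000,000 = $30,215,000.

$30,200,000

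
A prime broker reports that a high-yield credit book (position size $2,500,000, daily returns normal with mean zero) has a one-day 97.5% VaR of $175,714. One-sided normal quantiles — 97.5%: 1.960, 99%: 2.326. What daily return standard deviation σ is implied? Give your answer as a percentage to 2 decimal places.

3.59%

VaR as a fraction: $175,714 / $2,500,000 = 7.029%.
σ = VaR / z = 7.029% / 1.960 = 3.586%.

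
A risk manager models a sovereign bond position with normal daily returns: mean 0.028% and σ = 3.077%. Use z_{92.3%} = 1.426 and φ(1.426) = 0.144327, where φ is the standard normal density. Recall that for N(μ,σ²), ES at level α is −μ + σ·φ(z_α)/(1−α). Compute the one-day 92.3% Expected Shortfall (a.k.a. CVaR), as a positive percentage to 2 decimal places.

5.74%

Tail multiplier: φ(z)/(1−α) = 0.144327 / 0.077 = 1.874.
ES = −(0.028%) + 3.077% × 1.874 = 5.738%.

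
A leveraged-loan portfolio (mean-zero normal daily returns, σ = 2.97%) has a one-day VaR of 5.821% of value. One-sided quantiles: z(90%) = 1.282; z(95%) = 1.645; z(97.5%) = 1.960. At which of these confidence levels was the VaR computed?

97.5%

Implied z = VaR/σ = 5.821 / 2.97 = 1.960.
This matches z(97.5%) = 1.960.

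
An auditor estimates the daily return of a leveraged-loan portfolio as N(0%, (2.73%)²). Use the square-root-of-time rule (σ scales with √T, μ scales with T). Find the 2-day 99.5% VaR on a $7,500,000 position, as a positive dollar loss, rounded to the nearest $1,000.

At 99.5%, z = 2.576.
σ_{2d} = 2.73% × √2 = 3.861%.
VaR = 2.576 × 3.861% = 9.946%.
On $7,500,000: 0.09946 × $7,500,000 = $745,950.

$746,000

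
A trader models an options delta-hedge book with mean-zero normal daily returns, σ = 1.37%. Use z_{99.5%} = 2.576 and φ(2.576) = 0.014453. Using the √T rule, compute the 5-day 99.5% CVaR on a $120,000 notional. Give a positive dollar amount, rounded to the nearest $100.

σ_{5d} = 1.37% × √5 = 3.063%.
ES multiplier = φ(z)/(1−α) = 0.014453/0.005 = 2.891.
ES = 3.063% × 2.891 = 8.855%; on $120,000: $10,626.

$10,600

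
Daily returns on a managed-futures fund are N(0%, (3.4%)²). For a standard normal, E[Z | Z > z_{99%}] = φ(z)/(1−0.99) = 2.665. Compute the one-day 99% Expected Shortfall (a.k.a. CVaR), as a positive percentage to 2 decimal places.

9.06%

ES = 3.4% × 2.665 = 9.061%.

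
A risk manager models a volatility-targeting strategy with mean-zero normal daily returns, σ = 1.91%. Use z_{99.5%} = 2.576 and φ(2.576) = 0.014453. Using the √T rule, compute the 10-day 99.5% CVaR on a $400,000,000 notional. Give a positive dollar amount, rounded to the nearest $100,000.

$69,800,000

σ_{10d} = 1.91% × √10 = 6.040%.
ES multiplier = φ(z)/(1−α) = 0.014453/0.005 = 2.891.
ES = 6.040% × 2.891 = 17.462%; on $400,000,000: $69,848,000.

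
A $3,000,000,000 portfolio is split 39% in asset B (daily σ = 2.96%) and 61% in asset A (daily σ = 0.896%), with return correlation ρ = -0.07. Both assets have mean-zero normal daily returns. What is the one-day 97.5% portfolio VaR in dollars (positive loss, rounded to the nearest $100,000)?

$73,000,000

σ_p² = 0.39²·2.96² + 0.61²·0.896² + 2·-0.07·0.39·0.61·2.96·0.896 = 1.5430 (%²).
σ_p = √1.5430 = 1.242%.
At 97.5%, z = 1.960.
VaR = 1.960 × 1.242% = 2.434%; on $3,000,000,000 that is $73,020,000.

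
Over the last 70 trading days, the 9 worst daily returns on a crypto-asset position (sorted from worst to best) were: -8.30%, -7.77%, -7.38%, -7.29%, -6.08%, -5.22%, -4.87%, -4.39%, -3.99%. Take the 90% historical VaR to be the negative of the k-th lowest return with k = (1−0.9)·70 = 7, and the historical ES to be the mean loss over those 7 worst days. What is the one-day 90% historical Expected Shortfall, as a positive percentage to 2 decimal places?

The 7 worst returns sum to -46.91%.
ES = −(-46.91%) / 7 = 6.7014…% ≈ 6.70%.

6.70%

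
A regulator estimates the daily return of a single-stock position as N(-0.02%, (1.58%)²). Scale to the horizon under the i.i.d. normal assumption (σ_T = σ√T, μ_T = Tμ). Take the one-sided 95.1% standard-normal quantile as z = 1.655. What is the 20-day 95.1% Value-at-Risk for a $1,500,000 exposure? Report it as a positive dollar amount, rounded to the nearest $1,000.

σ_{20d} = 1.58% × √20 = 7.066%; μ_{20d} = 20 × -0.02% = -0.400%.
VaR = −(-0.400%) + 1.655 × 7.066% = 12.094%.
On $1,500,000: 0.12094 × $1,500,000 = $181,410.

$181,000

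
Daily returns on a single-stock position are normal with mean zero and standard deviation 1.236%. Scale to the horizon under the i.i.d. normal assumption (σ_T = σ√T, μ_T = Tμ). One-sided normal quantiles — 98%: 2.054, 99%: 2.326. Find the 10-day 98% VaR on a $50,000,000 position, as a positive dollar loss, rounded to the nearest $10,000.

$4,010,000

σ_{10d} = 1.236% × √10 = 3.909%.
VaR = 2.054 × 3.909% = 8.029%.
On $50,000,000: 0.08029 × $50,000,000 = $4,014,500.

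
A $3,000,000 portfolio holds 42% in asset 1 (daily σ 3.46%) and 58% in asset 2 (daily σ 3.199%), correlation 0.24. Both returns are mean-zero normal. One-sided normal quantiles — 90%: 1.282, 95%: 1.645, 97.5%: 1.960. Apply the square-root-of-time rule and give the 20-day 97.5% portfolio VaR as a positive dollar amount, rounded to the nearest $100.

σ_p = √(0.42²·3.46² + 0.58²·3.199² + 2·0.24·0.42·0.58·3.46·3.199) = 2.617%.
σ_{20d} = 2.617% × √20 = 11.704%.
VaR = 1.960 × 11.704% = 22.940%; on $3,000,000 that is $688,200.

$688,200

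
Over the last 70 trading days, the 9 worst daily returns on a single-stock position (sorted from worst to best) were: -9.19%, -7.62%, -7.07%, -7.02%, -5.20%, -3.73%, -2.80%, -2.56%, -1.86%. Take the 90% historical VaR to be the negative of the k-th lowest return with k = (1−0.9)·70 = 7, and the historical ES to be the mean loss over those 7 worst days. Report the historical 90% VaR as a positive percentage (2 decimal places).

2.80%

k = 7; the 7th lowest return is -2.80%, so VaR = 2.80%.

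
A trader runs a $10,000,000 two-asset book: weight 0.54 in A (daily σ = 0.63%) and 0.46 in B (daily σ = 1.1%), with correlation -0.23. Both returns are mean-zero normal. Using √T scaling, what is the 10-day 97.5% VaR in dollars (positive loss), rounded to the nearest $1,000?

σ_p = √(0.54²·0.63² + 0.46²·1.1² + 2·-0.23·0.54·0.46·0.63·1.1) = 0.541%.
σ_{10d} = 0.541% × √10 = 1.711%.
z(97.5%) = 1.960.
VaR = 1.960 × 1.711% = 3.354%; on $10,000,000 that is $335,400.

$335,000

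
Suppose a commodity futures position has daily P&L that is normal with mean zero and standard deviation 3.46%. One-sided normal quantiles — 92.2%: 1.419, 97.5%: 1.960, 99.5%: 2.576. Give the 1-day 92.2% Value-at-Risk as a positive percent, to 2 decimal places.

4.91%

VaR = z·σ = 1.419 × 3.46% = 4.910%.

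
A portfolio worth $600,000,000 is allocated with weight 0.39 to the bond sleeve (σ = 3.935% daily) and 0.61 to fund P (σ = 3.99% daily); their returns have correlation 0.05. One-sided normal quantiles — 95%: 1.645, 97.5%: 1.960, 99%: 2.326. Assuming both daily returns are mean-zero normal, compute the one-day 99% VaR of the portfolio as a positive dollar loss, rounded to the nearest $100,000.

$41,100,000

σ_p² = 0.39²·3.935² + 0.61²·3.99² + 2·0.05·0.39·0.61·3.935·3.99 = 8.6525 (%²).
σ_p = √8.6525 = 2.942%.
VaR = 2.326 × 2.942% = 6.843%; on $600,000,000 that is $41,058,000.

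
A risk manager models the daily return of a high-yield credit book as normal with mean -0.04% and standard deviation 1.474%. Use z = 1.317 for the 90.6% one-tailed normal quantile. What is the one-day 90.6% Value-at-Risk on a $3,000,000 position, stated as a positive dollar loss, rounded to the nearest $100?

VaR = −μ + z·σ = −(-0.04%) + 1.317 × 1.474% = 1.981%.
On $3,000,000: 0.01981 × $3,000,000 = $59,430.

$59,400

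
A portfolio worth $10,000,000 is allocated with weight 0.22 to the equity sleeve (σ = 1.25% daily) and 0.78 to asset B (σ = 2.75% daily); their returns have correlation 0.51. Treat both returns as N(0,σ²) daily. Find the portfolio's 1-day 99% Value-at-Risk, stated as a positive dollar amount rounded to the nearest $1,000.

σ_p² = 0.22²·1.25² + 0.78²·2.75² + 2·0.51·0.22·0.78·1.25·2.75 = 5.2783 (%²).
σ_p = √5.2783 = 2.297%.
At 99%, z = 2.326.
VaR = 2.326 × 2.297% = 5.343%; on $10,000,000 that is $534,300.

$534,000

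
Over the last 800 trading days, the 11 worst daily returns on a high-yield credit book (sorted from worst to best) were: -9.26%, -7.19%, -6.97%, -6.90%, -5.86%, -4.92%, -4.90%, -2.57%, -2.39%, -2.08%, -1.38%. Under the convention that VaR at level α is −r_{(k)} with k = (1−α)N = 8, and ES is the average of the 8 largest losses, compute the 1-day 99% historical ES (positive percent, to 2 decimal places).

The 8 worst returns sum to -48.57%.
ES = −(-48.57%) / 8 = 6.07125% ≈ 6.07%.

6.07%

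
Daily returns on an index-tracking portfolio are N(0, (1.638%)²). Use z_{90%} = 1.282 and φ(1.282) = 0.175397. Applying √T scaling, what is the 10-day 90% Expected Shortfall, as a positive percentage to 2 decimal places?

σ_{10d} = 1.638% × √10 = 5.180%.
ES multiplier = φ(z)/(1−α) = 0.175397/0.1 = 1.754.
ES = 5.180% × 1.754 = 9.086%.

9.09%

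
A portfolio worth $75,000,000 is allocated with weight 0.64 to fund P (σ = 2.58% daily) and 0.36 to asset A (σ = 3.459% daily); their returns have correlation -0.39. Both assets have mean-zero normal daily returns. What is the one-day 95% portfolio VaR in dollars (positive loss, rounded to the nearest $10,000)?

σ_p² = 0.64²·2.58² + 0.36²·3.459² + 2·-0.39·0.64·0.36·2.58·3.459 = 2.6733 (%²).
σ_p = √2.6733 = 1.635%.
At 95%, z = 1.645.
VaR = 1.645 × 1.635% = 2.690%; on $75,000,000 that is $2,017,500.

$2,020,000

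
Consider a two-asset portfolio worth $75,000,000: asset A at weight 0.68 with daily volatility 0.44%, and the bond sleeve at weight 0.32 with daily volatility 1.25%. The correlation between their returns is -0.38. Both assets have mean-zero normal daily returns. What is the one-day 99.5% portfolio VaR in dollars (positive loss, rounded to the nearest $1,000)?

σ_p² = 0.68²·0.44² + 0.32²·1.25² + 2·-0.38·0.68·0.32·0.44·1.25 = 0.1586 (%²).
σ_p = √0.1586 = 0.398%.
At 99.5%, z = 2.576.
VaR = 2.576 × 0.398% = 1.025%; on $75,000,000 that is $768,750.

$769,000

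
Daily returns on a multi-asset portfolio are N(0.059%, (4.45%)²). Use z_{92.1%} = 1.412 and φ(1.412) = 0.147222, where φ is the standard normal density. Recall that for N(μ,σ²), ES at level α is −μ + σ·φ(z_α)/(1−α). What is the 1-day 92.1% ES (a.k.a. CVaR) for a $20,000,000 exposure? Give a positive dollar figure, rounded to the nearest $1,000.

$1,647,000

Tail multiplier: φ(z)/(1−α) = 0.147222 / 0.079 = 1.864.
ES = −(0.059%) + 4.45% × 1.864 = 8.236%.
On $20,000,000: 0.08236 × $20,000,000 = $1,647,200.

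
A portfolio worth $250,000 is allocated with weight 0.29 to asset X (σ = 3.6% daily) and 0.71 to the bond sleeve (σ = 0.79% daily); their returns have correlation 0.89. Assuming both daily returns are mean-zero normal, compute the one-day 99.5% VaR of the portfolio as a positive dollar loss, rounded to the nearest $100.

$10,100

σ_p² = 0.29²·3.6² + 0.71²·0.79² + 2·0.89·0.29·0.71·3.6·0.79 = 2.4469 (%²).
σ_p = √2.4469 = 1.564%.
At 99.5%, z = 2.576.
VaR = 2.576 × 1.564% = 4.029%; on $250,000 that is $10,072.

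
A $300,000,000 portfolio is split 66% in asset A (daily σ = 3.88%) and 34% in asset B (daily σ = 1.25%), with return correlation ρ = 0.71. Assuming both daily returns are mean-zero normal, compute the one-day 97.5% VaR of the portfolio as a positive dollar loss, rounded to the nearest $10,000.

σ_p² = 0.66²·3.88² + 0.34²·1.25² + 2·0.71·0.66·0.34·3.88·1.25 = 8.2838 (%²).
σ_p = √8.2838 = 2.878%.
At 97.5%, z = 1.960.
VaR = 1.960 × 2.878% = 5.641%; on $300,000,000 that is $16,923,000.

$16,920,000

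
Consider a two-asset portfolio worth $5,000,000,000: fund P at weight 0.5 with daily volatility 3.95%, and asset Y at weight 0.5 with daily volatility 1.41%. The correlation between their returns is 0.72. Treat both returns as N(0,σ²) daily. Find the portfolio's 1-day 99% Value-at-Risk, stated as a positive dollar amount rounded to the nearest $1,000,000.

σ_p² = 0.5²·3.95² + 0.5²·1.41² + 2·0.72·0.5·0.5·3.95·1.41 = 6.4027 (%²).
σ_p = √6.4027 = 2.530%.
At 99%, z = 2.326.
VaR = 2.326 × 2.530% = 5.885%; on $5,000,000,000 that is $294,250,000.

$294,000,000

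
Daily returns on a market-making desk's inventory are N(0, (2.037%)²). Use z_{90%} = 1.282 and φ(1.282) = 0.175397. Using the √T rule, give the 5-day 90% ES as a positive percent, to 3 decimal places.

7.989%

σ_{5d} = 2.037% × √5 = 4.555%.
ES multiplier = φ(z)/(1−α) = 0.175397/0.1 = 1.754.
ES = 4.555% × 1.754 = 7.989%.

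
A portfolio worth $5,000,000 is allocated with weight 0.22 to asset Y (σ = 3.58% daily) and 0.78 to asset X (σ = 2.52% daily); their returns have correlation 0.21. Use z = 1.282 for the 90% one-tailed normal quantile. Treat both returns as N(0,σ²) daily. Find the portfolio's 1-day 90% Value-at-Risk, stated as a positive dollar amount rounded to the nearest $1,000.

σ_p² = 0.22²·3.58² + 0.78²·2.52² + 2·0.21·0.22·0.78·3.58·2.52 = 5.1341 (%²).
σ_p = √5.1341 = 2.266%.
VaR = 1.282 × 2.266% = 2.905%; on $5,000,000 that is $145,250.

$145,000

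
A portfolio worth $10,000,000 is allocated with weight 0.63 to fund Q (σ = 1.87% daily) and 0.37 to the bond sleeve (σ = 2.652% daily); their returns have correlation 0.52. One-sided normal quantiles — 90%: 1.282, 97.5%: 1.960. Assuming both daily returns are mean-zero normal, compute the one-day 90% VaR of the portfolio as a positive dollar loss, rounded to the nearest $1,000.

σ_p² = 0.63²·1.87² + 0.37²·2.652² + 2·0.52·0.63·0.37·1.87·2.652 = 3.5530 (%²).
σ_p = √3.5530 = 1.885%.
VaR = 1.282 × 1.885% = 2.417%; on $10,000,000 that is $241,700.

$242,000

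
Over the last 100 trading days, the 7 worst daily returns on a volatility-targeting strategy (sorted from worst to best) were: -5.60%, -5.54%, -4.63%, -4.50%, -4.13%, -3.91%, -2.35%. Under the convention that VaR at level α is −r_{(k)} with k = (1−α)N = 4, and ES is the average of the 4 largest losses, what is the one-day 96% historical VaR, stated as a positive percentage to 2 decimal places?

4.50%

k = 4; the 4th lowest return is -4.50%, so VaR = 4.50%.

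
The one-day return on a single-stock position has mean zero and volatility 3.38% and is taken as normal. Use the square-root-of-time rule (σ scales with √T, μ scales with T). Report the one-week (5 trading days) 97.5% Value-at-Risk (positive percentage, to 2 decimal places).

14.81%

At 97.5%, z = 1.960.
σ_{5d} = 3.38% × √5 = 7.558%.
VaR = 1.960 × 7.558% = 14.814%.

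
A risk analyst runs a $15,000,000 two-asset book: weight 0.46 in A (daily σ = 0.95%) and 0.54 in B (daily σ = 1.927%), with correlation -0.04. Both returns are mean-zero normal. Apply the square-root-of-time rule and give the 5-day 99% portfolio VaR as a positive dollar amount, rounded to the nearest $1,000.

σ_p = √(0.46²·0.95² + 0.54²·1.927² + 2·-0.04·0.46·0.54·0.95·1.927) = 1.112%.
σ_{5d} = 1.112% × √5 = 2.487%.
z(99%) = 2.326.
VaR = 2.326 × 2.487% = 5.785%; on $15,000,000 that is $867,750.

$868,000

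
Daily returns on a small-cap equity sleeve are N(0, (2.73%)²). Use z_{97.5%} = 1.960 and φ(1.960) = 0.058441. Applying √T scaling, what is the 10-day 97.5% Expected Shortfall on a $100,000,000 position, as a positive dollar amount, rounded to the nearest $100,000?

$20,200,000

σ_{10d} = 2.73% × √10 = 8.633%.
ES multiplier = φ(z)/(1−α) = 0.058441/0.025 = 2.338.
ES = 8.633% × 2.338 = 20.184%; on $100,000,000: $20,184,000.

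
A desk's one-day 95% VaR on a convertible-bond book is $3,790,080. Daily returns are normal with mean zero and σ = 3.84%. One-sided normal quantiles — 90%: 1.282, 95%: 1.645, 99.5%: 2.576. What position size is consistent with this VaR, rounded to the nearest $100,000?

$60,000,000

VaR as a fraction of value: z·σ = 1.645 × 3.84% = 6.3168%.
Position = $3,790,080 / 0.063168 = $60,000,000.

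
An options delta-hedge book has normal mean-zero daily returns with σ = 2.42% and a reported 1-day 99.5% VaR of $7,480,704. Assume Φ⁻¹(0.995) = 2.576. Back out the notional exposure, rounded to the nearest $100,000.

$120,000,000

VaR as a fraction of value: z·σ = 2.576 × 2.42% = 6.23392%.
Position = $7,480,704 / 0.0623392 = $120,000,000.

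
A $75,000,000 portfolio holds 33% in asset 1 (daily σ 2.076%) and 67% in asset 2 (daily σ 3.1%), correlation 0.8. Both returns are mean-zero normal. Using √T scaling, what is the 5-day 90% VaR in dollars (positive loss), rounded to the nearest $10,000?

σ_p = √(0.33²·2.076² + 0.67²·3.1² + 2·0.8·0.33·0.67·2.076·3.1) = 2.657%.
σ_{5d} = 2.657% × √5 = 5.941%.
z(90%) = 1.282.
VaR = 1.282 × 5.941% = 7.616%; on $75,000,000 that is $5,712,000.

$5,710,000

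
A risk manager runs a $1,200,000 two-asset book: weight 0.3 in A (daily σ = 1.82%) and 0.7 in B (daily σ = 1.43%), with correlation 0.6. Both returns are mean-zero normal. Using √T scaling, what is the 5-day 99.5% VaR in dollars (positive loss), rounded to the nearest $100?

σ_p = √(0.3²·1.82² + 0.7²·1.43² + 2·0.6·0.3·0.7·1.82·1.43) = 1.399%.
σ_{5d} = 1.399% × √5 = 3.128%.
z(99.5%) = 2.576.
VaR = 2.576 × 3.128% = 8.058%; on $1,200,000 that is $96,696.

$96,700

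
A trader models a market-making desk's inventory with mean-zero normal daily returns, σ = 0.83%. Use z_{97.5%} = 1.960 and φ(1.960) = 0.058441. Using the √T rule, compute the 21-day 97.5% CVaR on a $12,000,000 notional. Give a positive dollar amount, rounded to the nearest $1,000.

σ_{21d} = 0.83% × √21 = 3.804%.
ES multiplier = φ(z)/(1−α) = 0.058441/0.025 = 2.338.
ES = 3.804% × 2.338 = 8.894%; on $12,000,000: $1,067,280.

$1,067,000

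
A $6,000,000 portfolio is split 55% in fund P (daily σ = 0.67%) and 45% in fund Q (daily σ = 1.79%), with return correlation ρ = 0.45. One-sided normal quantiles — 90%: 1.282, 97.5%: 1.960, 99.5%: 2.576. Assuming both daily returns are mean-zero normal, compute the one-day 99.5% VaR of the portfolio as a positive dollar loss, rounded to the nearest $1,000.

$159,000

σ_p² = 0.55²·0.67² + 0.45²·1.79² + 2·0.45·0.55·0.45·0.67·1.79 = 1.0518 (%²).
σ_p = √1.0518 = 1.026%.
VaR = 2.576 × 1.026% = 2.643%; on $6,000,000 that is $158,580.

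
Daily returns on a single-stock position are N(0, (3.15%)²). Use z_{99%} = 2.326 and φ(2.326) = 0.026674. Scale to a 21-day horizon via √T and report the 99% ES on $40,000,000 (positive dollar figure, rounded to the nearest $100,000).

σ_{21d} = 3.15% × √21 = 14.435%.
ES multiplier = φ(z)/(1−α) = 0.026674/0.01 = 2.667.
ES = 14.435% × 2.667 = 38.498%; on $40,000,000: $15,399,200.

$15,400,000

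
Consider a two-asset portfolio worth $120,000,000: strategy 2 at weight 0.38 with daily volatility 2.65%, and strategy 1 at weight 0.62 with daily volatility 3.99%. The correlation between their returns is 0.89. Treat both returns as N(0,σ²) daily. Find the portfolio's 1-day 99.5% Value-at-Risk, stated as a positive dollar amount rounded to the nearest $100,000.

$10,500,000

σ_p² = 0.38²·2.65² + 0.62²·3.99² + 2·0.89·0.38·0.62·2.65·3.99 = 11.5679 (%²).
σ_p = √11.5679 = 3.401%.
At 99.5%, z = 2.576.
VaR = 2.576 × 3.401% = 8.761%; on $120,000,000 that is $10,513,200.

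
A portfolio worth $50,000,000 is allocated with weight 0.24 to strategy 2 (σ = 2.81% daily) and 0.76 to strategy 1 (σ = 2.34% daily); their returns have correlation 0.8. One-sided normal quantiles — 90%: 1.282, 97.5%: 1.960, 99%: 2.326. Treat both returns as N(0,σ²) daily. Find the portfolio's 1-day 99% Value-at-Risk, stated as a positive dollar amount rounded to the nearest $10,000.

$2,740,000

σ_p² = 0.24²·2.81² + 0.76²·2.34² + 2·0.8·0.24·0.76·2.81·2.34 = 5.5365 (%²).
σ_p = √5.5365 = 2.353%.
VaR = 2.326 × 2.353% = 5.473%; on $50,000,000 that is $2,736,500.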